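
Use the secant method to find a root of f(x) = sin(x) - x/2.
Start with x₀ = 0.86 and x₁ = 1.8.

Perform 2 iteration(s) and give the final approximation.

f(x) = sin(x) - x/2
x₀ = 0.86, x₁ = 1.8

Secant formula: x_{n+1} = x_n - f(x_n)(x_n - x_{n-1})/(f(x_n) - f(x_{n-1}))

Iteration 1:
  f(0.860000) = 0.327843
  f(1.800000) = 0.073848
  x_2 = 1.800000 - 0.073848×(1.800000 - 0.860000)/(0.073848 - 0.327843)
       = 2.073300
Iteration 2:
  f(1.800000) = 0.073848
  f(2.073300) = -0.160270
  x_3 = 2.073300 - (-0.160270)×(2.073300 - 1.800000)/(-0.160270 - 0.073848)
       = 1.886207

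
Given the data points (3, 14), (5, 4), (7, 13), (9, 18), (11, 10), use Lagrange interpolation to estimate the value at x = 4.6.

Lagrange interpolation formula:
P(x) = Σ yᵢ × Lᵢ(x)
where Lᵢ(x) = Π_{j≠i} (x - xⱼ)/(xᵢ - xⱼ)

L_0(4.6) = (4.6 - 5)/(3 - 5) × (4.6 - 7)/(3 - 7) × (4.6 - 9)/(3 - 9) × (4.6 - 11)/(3 - 11) = 0.070400
L_1(4.6) = (4.6 - 3)/(5 - 3) × (4.6 - 7)/(5 - 7) × (4.6 - 9)/(5 - 9) × (4.6 - 11)/(5 - 11) = 1.126400
L_2(4.6) = (4.6 - 3)/(7 - 3) × (4.6 - 5)/(7 - 5) × (4.6 - 9)/(7 - 9) × (4.6 - 11)/(7 - 11) = -0.281600
L_3(4.6) = (4.6 - 3)/(9 - 3) × (4.6 - 5)/(9 - 5) × (4.6 - 7)/(9 - 7) × (4.6 - 11)/(9 - 11) = 0.102400
L_4(4.6) = (4.6 - 3)/(11 - 3) × (4.6 - 5)/(11 - 5) × (4.6 - 7)/(11 - 7) × (4.6 - 9)/(11 - 9) = -0.017600

P(4.6) = 14×L_0(4.6) + 4×L_1(4.6) + 13×L_2(4.6) + 18×L_3(4.6) + 10×L_4(4.6)
P(4.6) = 3.497600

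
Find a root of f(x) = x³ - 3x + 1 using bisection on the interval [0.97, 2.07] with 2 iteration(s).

f(x) = x³ - 3x + 1
Initial interval: [0.97, 2.07]

Iteration 1:
  c_1 = (0.970000 + 2.070000)/2 = 1.520000
  f(c_1) = f(1.520000) = -0.048192
  f(a) × f(c) ≥ 0, new interval: [1.520000, 2.070000]
Iteration 2:
  c_2 = (1.520000 + 2.070000)/2 = 1.795000
  f(c_2) = f(1.795000) = 1.398535
  f(a) × f(c) < 0, new interval: [1.520000, 1.795000]

After 2 iteration(s), the approximation is c_2 = 1.795000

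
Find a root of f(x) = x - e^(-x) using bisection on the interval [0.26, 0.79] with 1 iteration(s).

f(x) = x - e^(-x)
Initial interval: [0.26, 0.79]

Iteration 1:
  c_1 = (0.260000 + 0.790000)/2 = 0.525000
  f(c_1) = f(0.525000) = -0.066555
  f(a) × f(c) ≥ 0, new interval: [0.525000, 0.790000]

After 1 iteration(s), the approximation is c_1 = 0.525000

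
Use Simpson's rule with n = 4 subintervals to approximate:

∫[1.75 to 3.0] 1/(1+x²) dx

f(x) = 1/(1+x²)
a = 1.75, b = 3.0, n = 4
h = (b - a)/n = 0.312500

Simpson's rule: (h/3)[f(x₀) + 4f(x₁) + 2f(x₂) + ... + f(xₙ)]

x_0 = 1.7500, f(x_0) = 0.246154, coefficient = 1
x_1 = 2.0625, f(x_1) = 0.190335, coefficient = 4
x_2 = 2.3750, f(x_2) = 0.150588, coefficient = 2
x_3 = 2.6875, f(x_3) = 0.121615, coefficient = 4
x_4 = 3.0000, f(x_4) = 0.100000, coefficient = 1

I ≈ (0.312500/3) × 1.895129 = 0.197409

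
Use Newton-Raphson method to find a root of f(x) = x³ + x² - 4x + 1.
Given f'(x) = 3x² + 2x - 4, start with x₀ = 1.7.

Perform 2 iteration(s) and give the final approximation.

f(x) = x³ + x² - 4x + 1
f'(x) = 3x² + 2x - 4
x₀ = 1.7

Newton-Raphson formula: x_{n+1} = x_n - f(x_n)/f'(x_n)

Iteration 1:
  f(1.700000) = 2.003000
  f'(1.700000) = 8.070000
  x_1 = 1.700000 - 2.003000/8.070000 = 1.451797
Iteration 2:
  f(1.451797) = 0.360499
  f'(1.451797) = 5.226735
  x_2 = 1.451797 - 0.360499/5.226735 = 1.382825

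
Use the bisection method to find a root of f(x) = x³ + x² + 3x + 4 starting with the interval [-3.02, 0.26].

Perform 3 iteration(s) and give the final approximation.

f(x) = x³ + x² + 3x + 4
Initial interval: [-3.02, 0.26]

Iteration 1:
  c_1 = (-3.020000 + 0.260000)/2 = -1.380000
  f(c_1) = f(-1.380000) = -0.863672
  f(a) × f(c) ≥ 0, new interval: [-1.380000, 0.260000]
Iteration 2:
  c_2 = (-1.380000 + 0.260000)/2 = -0.560000
  f(c_2) = f(-0.560000) = 2.457984
  f(a) × f(c) < 0, new interval: [-1.380000, -0.560000]
Iteration 3:
  c_3 = (-1.380000 + (-0.560000))/2 = -0.970000
  f(c_3) = f(-0.970000) = 1.118227
  f(a) × f(c) < 0, new interval: [-1.380000, -0.970000]

After 3 iteration(s), the approximation is c_3 = -0.970000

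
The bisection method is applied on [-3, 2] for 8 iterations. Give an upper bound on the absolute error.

Bisection error bound: |error| ≤ (b-a)/2^n
|error| ≤ (2 - (-3))/2^8 = 5/2^8
|error| ≤ 0.0195312500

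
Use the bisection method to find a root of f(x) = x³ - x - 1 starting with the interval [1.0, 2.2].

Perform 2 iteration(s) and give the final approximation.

f(x) = x³ - x - 1
Initial interval: [1.0, 2.2]

Iteration 1:
  c_1 = (1.000000 + 2.200000)/2 = 1.600000
  f(c_1) = f(1.600000) = 1.496000
  f(a) × f(c) < 0, new interval: [1.000000, 1.600000]
Iteration 2:
  c_2 = (1.000000 + 1.600000)/2 = 1.300000
  f(c_2) = f(1.300000) = -0.103000
  f(a) × f(c) ≥ 0, new interval: [1.300000, 1.600000]

After 2 iteration(s), the approximation is c_2 = 1.300000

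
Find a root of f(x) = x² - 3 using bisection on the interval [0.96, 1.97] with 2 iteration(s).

f(x) = x² - 3
Initial interval: [0.96, 1.97]

Iteration 1:
  c_1 = (0.960000 + 1.970000)/2 = 1.465000
  f(c_1) = f(1.465000) = -0.853775
  f(a) × f(c) ≥ 0, new interval: [1.465000, 1.970000]
Iteration 2:
  c_2 = (1.465000 + 1.970000)/2 = 1.717500
  f(c_2) = f(1.717500) = -0.050194
  f(a) × f(c) ≥ 0, new interval: [1.717500, 1.970000]

After 2 iteration(s), the approximation is c_2 = 1.717500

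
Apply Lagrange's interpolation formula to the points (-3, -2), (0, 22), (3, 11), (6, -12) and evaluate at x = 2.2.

Lagrange interpolation formula:
P(x) = Σ yᵢ × Lᵢ(x)
where Lᵢ(x) = Π_{j≠i} (x - xⱼ)/(xᵢ - xⱼ)

L_0(2.2) = (2.2 - 0)/(-3 - 0) × (2.2 - 3)/(-3 - 3) × (2.2 - 6)/(-3 - 6) = -0.041284
L_1(2.2) = (2.2 - (-3))/(0 - (-3)) × (2.2 - 3)/(0 - 3) × (2.2 - 6)/(0 - 6) = 0.292741
L_2(2.2) = (2.2 - (-3))/(3 - (-3)) × (2.2 - 0)/(3 - 0) × (2.2 - 6)/(3 - 6) = 0.805037
L_3(2.2) = (2.2 - (-3))/(6 - (-3)) × (2.2 - 0)/(6 - 0) × (2.2 - 3)/(6 - 3) = -0.056494

P(2.2) = (-2)×L_0(2.2) + 22×L_1(2.2) + 11×L_2(2.2) + (-12)×L_3(2.2)
P(2.2) = 16.056198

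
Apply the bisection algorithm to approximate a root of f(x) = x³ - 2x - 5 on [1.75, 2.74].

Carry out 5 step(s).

f(x) = x³ - 2x - 5
Initial interval: [1.75, 2.74]

Iteration 1:
  c_1 = (1.750000 + 2.740000)/2 = 2.245000
  f(c_1) = f(2.245000) = 1.824856
  f(a) × f(c) < 0, new interval: [1.750000, 2.245000]
Iteration 2:
  c_2 = (1.750000 + 2.245000)/2 = 1.997500
  f(c_2) = f(1.997500) = -1.024963
  f(a) × f(c) ≥ 0, new interval: [1.997500, 2.245000]
Iteration 3:
  c_3 = (1.997500 + 2.245000)/2 = 2.121250
  f(c_3) = f(2.121250) = 0.302492
  f(a) × f(c) < 0, new interval: [1.997500, 2.121250]
Iteration 4:
  c_4 = (1.997500 + 2.121250)/2 = 2.059375
  f(c_4) = f(2.059375) = -0.384888
  f(a) × f(c) ≥ 0, new interval: [2.059375, 2.121250]
Iteration 5:
  c_5 = (2.059375 + 2.121250)/2 = 2.090313
  f(c_5) = f(2.090313) = -0.047200
  f(a) × f(c) ≥ 0, new interval: [2.090313, 2.121250]

After 5 iteration(s), the approximation is c_5 = 2.090313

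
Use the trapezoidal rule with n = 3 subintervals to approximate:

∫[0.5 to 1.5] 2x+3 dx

f(x) = 2x+3
a = 0.5, b = 1.5, n = 3
h = (b - a)/n = 0.333333

Trapezoidal rule: (h/2)[f(x₀) + 2f(x₁) + 2f(x₂) + ... + f(xₙ)]

x_0 = 0.5000, f(x_0) = 4.000000, coefficient = 1
x_1 = 0.8333, f(x_1) = 4.666667, coefficient = 2
x_2 = 1.1667, f(x_2) = 5.333333, coefficient = 2
x_3 = 1.5000, f(x_3) = 6.000000, coefficient = 1

I ≈ (0.333333/2) × 30.000000 = 5.000000
Exact value: 5.000000
Error: 0.000000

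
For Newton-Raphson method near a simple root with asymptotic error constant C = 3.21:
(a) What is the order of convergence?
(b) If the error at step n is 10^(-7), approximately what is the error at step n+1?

(a) Newton-Raphson has quadratic (order 2) convergence near simple roots.
    This means |e_{n+1}| ≈ C|e_n|².

(b) With |e_n| = 10^(-7) and C = 3.21:
    |e_{n+1}| ≈ 3.21 × (10^(-7))² = 3.21 × 10^(-14)

(a) 2 (quadratic); (b) |e_{n+1}| ≈ 3.210e-14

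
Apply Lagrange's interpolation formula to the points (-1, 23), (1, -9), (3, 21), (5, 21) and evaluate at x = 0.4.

Lagrange interpolation formula:
P(x) = Σ yᵢ × Lᵢ(x)
where Lᵢ(x) = Π_{j≠i} (x - xⱼ)/(xᵢ - xⱼ)

L_0(0.4) = (0.4 - 1)/(-1 - 1) × (0.4 - 3)/(-1 - 3) × (0.4 - 5)/(-1 - 5) = 0.149500
L_1(0.4) = (0.4 - (-1))/(1 - (-1)) × (0.4 - 3)/(1 - 3) × (0.4 - 5)/(1 - 5) = 1.046500
L_2(0.4) = (0.4 - (-1))/(3 - (-1)) × (0.4 - 1)/(3 - 1) × (0.4 - 5)/(3 - 5) = -0.241500
L_3(0.4) = (0.4 - (-1))/(5 - (-1)) × (0.4 - 1)/(5 - 1) × (0.4 - 3)/(5 - 3) = 0.045500

P(0.4) = 23×L_0(0.4) + (-9)×L_1(0.4) + 21×L_2(0.4) + 21×L_3(0.4)
P(0.4) = -10.096000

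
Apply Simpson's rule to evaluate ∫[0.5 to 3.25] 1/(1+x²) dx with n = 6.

f(x) = 1/(1+x²)
a = 0.5, b = 3.25, n = 6
h = (b - a)/n = 0.458333

Simpson's rule: (h/3)[f(x₀) + 4f(x₁) + 2f(x₂) + ... + f(xₙ)]

x_0 = 0.5000, f(x_0) = 0.800000, coefficient = 1
x_1 = 0.9583, f(x_1) = 0.521267, coefficient = 4
x_2 = 1.4167, f(x_2) = 0.332564, coefficient = 2
x_3 = 1.8750, f(x_3) = 0.221453, coefficient = 4
x_4 = 2.3333, f(x_4) = 0.155172, coefficient = 2
x_5 = 2.7917, f(x_5) = 0.113722, coefficient = 4
x_6 = 3.2500, f(x_6) = 0.086486, coefficient = 1

I ≈ (0.458333/3) × 5.287726 = 0.807847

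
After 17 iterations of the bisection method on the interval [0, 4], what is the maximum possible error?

Bisection error bound: |error| ≤ (b-a)/2^n
|error| ≤ (4 - 0)/2^17 = 4/2^17
|error| ≤ 0.0000305176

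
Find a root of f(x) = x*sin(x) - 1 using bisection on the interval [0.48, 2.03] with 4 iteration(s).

f(x) = x*sin(x) - 1
Initial interval: [0.48, 2.03]

Iteration 1:
  c_1 = (0.480000 + 2.030000)/2 = 1.255000
  f(c_1) = f(1.255000) = 0.192939
  f(a) × f(c) < 0, new interval: [0.480000, 1.255000]
Iteration 2:
  c_2 = (0.480000 + 1.255000)/2 = 0.867500
  f(c_2) = f(0.867500) = -0.338345
  f(a) × f(c) ≥ 0, new interval: [0.867500, 1.255000]
Iteration 3:
  c_3 = (0.867500 + 1.255000)/2 = 1.061250
  f(c_3) = f(1.061250) = -0.073565
  f(a) × f(c) ≥ 0, new interval: [1.061250, 1.255000]
Iteration 4:
  c_4 = (1.061250 + 1.255000)/2 = 1.158125
  f(c_4) = f(1.158125) = 0.060904
  f(a) × f(c) < 0, new interval: [1.061250, 1.158125]

After 4 iteration(s), the approximation is c_4 = 1.158125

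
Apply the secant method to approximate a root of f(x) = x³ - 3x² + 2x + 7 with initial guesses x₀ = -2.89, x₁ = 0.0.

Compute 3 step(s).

f(x) = x³ - 3x² + 2x + 7
x₀ = -2.89, x₁ = 0.0

Secant formula: x_{n+1} = x_n - f(x_n)(x_n - x_{n-1})/(f(x_n) - f(x_{n-1}))

Iteration 1:
  f(-2.890000) = -47.973869
  f(0.000000) = 7.000000
  x_2 = 0.000000 - 7.000000×(0.000000 - (-2.890000))/(7.000000 - (-47.973869))
       = -0.367993
Iteration 2:
  f(0.000000) = 7.000000
  f(-0.367993) = 5.807924
  x_3 = -0.367993 - 5.807924×(-0.367993 - 0.000000)/(5.807924 - 7.000000)
       = -2.160895
Iteration 3:
  f(-0.367993) = 5.807924
  f(-2.160895) = -21.420431
  x_4 = -2.160895 - (-21.420431)×(-2.160895 - (-0.367993))/(-21.420431 - 5.807924)
       = -0.750427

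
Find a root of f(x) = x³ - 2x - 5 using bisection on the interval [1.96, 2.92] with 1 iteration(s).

f(x) = x³ - 2x - 5
Initial interval: [1.96, 2.92]

Iteration 1:
  c_1 = (1.960000 + 2.920000)/2 = 2.440000
  f(c_1) = f(2.440000) = 4.646784
  f(a) × f(c) < 0, new interval: [1.960000, 2.440000]

After 1 iteration(s), the approximation is c_1 = 2.440000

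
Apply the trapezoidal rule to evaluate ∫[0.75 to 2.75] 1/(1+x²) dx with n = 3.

f(x) = 1/(1+x²)
a = 0.75, b = 2.75, n = 3
h = (b - a)/n = 0.666667

Trapezoidal rule: (h/2)[f(x₀) + 2f(x₁) + 2f(x₂) + ... + f(xₙ)]

x_0 = 0.7500, f(x_0) = 0.640000, coefficient = 1
x_1 = 1.4167, f(x_1) = 0.332564, coefficient = 2
x_2 = 2.0833, f(x_2) = 0.187256, coefficient = 2
x_3 = 2.7500, f(x_3) = 0.116788, coefficient = 1

I ≈ (0.666667/2) × 1.796428 = 0.598809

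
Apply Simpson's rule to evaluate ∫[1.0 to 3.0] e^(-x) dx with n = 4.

f(x) = e^(-x)
a = 1.0, b = 3.0, n = 4
h = (b - a)/n = 0.500000

Simpson's rule: (h/3)[f(x₀) + 4f(x₁) + 2f(x₂) + ... + f(xₙ)]

x_0 = 1.0000, f(x_0) = 0.367879, coefficient = 1
x_1 = 1.5000, f(x_1) = 0.223130, coefficient = 4
x_2 = 2.0000, f(x_2) = 0.135335, coefficient = 2
x_3 = 2.5000, f(x_3) = 0.082085, coefficient = 4
x_4 = 3.0000, f(x_4) = 0.049787, coefficient = 1

I ≈ (0.500000/3) × 1.909198 = 0.318200
Exact value: 0.318092
Error: 0.000107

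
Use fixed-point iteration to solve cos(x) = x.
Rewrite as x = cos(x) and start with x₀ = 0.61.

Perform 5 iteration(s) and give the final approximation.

Equation: cos(x) = x
Fixed-point form: x = cos(x)
x₀ = 0.61

x_1 = g(0.610000) = 0.819648
x_2 = g(0.819648) = 0.682479
x_3 = g(0.682479) = 0.776012
x_4 = g(0.776012) = 0.713713
x_5 = g(0.713713) = 0.755937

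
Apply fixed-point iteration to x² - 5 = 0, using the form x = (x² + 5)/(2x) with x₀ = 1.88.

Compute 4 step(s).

Equation: x² - 5 = 0
Fixed-point form: x = (x² + 5)/(2x)
x₀ = 1.88

x_1 = g(1.880000) = 2.269787
x_2 = g(2.269787) = 2.236318
x_3 = g(2.236318) = 2.236068
x_4 = g(2.236068) = 2.236068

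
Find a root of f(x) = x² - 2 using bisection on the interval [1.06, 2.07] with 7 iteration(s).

f(x) = x² - 2
Initial interval: [1.06, 2.07]

Iteration 1:
  c_1 = (1.060000 + 2.070000)/2 = 1.565000
  f(c_1) = f(1.565000) = 0.449225
  f(a) × f(c) < 0, new interval: [1.060000, 1.565000]
Iteration 2:
  c_2 = (1.060000 + 1.565000)/2 = 1.312500
  f(c_2) = f(1.312500) = -0.277344
  f(a) × f(c) ≥ 0, new interval: [1.312500, 1.565000]
Iteration 3:
  c_3 = (1.312500 + 1.565000)/2 = 1.438750
  f(c_3) = f(1.438750) = 0.070002
  f(a) × f(c) < 0, new interval: [1.312500, 1.438750]
Iteration 4:
  c_4 = (1.312500 + 1.438750)/2 = 1.375625
  f(c_4) = f(1.375625) = -0.107656
  f(a) × f(c) ≥ 0, new interval: [1.375625, 1.438750]
Iteration 5:
  c_5 = (1.375625 + 1.438750)/2 = 1.407188
  f(c_5) = f(1.407188) = -0.019823
  f(a) × f(c) ≥ 0, new interval: [1.407188, 1.438750]
Iteration 6:
  c_6 = (1.407188 + 1.438750)/2 = 1.422969
  f(c_6) = f(1.422969) = 0.024840
  f(a) × f(c) < 0, new interval: [1.407188, 1.422969]
Iteration 7:
  c_7 = (1.407188 + 1.422969)/2 = 1.415078
  f(c_7) = f(1.415078) = 0.002446
  f(a) × f(c) < 0, new interval: [1.407188, 1.415078]

After 7 iteration(s), the approximation is c_7 = 1.415078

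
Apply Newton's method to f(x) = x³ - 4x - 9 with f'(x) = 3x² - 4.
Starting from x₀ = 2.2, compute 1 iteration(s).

f(x) = x³ - 4x - 9
f'(x) = 3x² - 4
x₀ = 2.2

Newton-Raphson formula: x_{n+1} = x_n - f(x_n)/f'(x_n)

Iteration 1:
  f(2.200000) = -7.152000
  f'(2.200000) = 10.520000
  x_1 = 2.200000 - (-7.152000)/10.520000 = 2.879848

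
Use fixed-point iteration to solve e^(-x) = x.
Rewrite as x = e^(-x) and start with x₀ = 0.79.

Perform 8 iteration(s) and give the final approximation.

Equation: e^(-x) = x
Fixed-point form: x = e^(-x)
x₀ = 0.79

x_1 = g(0.790000) = 0.453845
x_2 = g(0.453845) = 0.635181
x_3 = g(0.635181) = 0.529839
x_4 = g(0.529839) = 0.588699
x_5 = g(0.588699) = 0.555049
x_6 = g(0.555049) = 0.574044
x_7 = g(0.574044) = 0.563243
x_8 = g(0.563243) = 0.569360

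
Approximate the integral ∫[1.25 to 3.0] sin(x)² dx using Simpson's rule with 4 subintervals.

f(x) = sin(x)²
a = 1.25, b = 3.0, n = 4
h = (b - a)/n = 0.437500

Simpson's rule: (h/3)[f(x₀) + 4f(x₁) + 2f(x₂) + ... + f(xₙ)]

x_0 = 1.2500, f(x_0) = 0.900572, coefficient = 1
x_1 = 1.6875, f(x_1) = 0.986442, coefficient = 4
x_2 = 2.1250, f(x_2) = 0.723044, coefficient = 2
x_3 = 2.5625, f(x_3) = 0.299499, coefficient = 4
x_4 = 3.0000, f(x_4) = 0.019915, coefficient = 1

I ≈ (0.437500/3) × 7.510337 = 1.095257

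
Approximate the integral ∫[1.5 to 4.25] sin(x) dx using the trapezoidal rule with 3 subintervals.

f(x) = sin(x)
a = 1.5, b = 4.25, n = 3
h = (b - a)/n = 0.916667

Trapezoidal rule: (h/2)[f(x₀) + 2f(x₁) + 2f(x₂) + ... + f(xₙ)]

x_0 = 1.5000, f(x_0) = 0.997495, coefficient = 1
x_1 = 2.4167, f(x_1) = 0.663080, coefficient = 2
x_2 = 3.3333, f(x_2) = -0.190568, coefficient = 2
x_3 = 4.2500, f(x_3) = -0.894989, coefficient = 1

I ≈ (0.916667/2) × 1.047530 = 0.480118
Exact value: 0.516825
Error: 0.036707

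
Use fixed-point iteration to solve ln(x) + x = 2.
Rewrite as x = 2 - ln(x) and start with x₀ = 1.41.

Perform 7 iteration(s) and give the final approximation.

Equation: ln(x) + x = 2
Fixed-point form: x = 2 - ln(x)
x₀ = 1.41

x_1 = g(1.410000) = 1.656410
x_2 = g(1.656410) = 1.495347
x_3 = g(1.495347) = 1.597642
x_4 = g(1.597642) = 1.531471
x_5 = g(1.531471) = 1.573771
x_6 = g(1.573771) = 1.546525
x_7 = g(1.546525) = 1.563989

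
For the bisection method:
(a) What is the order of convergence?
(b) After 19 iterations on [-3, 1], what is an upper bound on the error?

(a) Bisection has linear (order 1) convergence; the error is halved each step.

(b) Error bound = (b-a)/2^n = (1 - (-3))/2^{19}
    = 4/2^{19}

(a) 1 (linear); (b) error ≤ 7.63e-06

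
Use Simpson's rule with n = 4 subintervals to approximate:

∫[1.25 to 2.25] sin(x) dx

f(x) = sin(x)
a = 1.25, b = 2.25, n = 4
h = (b - a)/n = 0.250000

Simpson's rule: (h/3)[f(x₀) + 4f(x₁) + 2f(x₂) + ... + f(xₙ)]

x_0 = 1.2500, f(x_0) = 0.948985, coefficient = 1
x_1 = 1.5000, f(x_1) = 0.997495, coefficient = 4
x_2 = 1.7500, f(x_2) = 0.983986, coefficient = 2
x_3 = 2.0000, f(x_3) = 0.909297, coefficient = 4
x_4 = 2.2500, f(x_4) = 0.778073, coefficient = 1

I ≈ (0.250000/3) × 11.322199 = 0.943517
Exact value: 0.943496
Error: 0.000021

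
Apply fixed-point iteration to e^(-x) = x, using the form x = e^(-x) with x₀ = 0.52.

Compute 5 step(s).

Equation: e^(-x) = x
Fixed-point form: x = e^(-x)
x₀ = 0.52

x_1 = g(0.520000) = 0.594521
x_2 = g(0.594521) = 0.551827
x_3 = g(0.551827) = 0.575897
x_4 = g(0.575897) = 0.562201
x_5 = g(0.562201) = 0.569953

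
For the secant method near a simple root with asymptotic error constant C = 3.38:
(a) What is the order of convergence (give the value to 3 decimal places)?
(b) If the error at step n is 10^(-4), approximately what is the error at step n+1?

(a) Secant method has superlinear convergence with order φ = (1+√5)/2 ≈ 1.618.
    This means |e_{n+1}| ≈ C|e_n|^1.618.

(b) With |e_n| = 10^(-4) and C = 3.38:
    |e_{n+1}| ≈ 3.38 × (10^(-4))^1.618 = 3.38 × 10^(-6.47)

(a) ≈ 1.618 (golden ratio); (b) |e_{n+1}| ≈ 1.140e-06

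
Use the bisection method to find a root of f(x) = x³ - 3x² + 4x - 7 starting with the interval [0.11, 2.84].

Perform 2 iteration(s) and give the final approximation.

f(x) = x³ - 3x² + 4x - 7
Initial interval: [0.11, 2.84]

Iteration 1:
  c_1 = (0.110000 + 2.840000)/2 = 1.475000
  f(c_1) = f(1.475000) = -4.417828
  f(a) × f(c) ≥ 0, new interval: [1.475000, 2.840000]
Iteration 2:
  c_2 = (1.475000 + 2.840000)/2 = 2.157500
  f(c_2) = f(2.157500) = -2.291674
  f(a) × f(c) ≥ 0, new interval: [2.157500, 2.840000]

After 2 iteration(s), the approximation is c_2 = 2.157500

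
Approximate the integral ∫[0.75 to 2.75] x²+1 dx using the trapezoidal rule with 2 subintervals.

f(x) = x²+1
a = 0.75, b = 2.75, n = 2
h = (b - a)/n = 1.000000

Trapezoidal rule: (h/2)[f(x₀) + 2f(x₁) + 2f(x₂) + ... + f(xₙ)]

x_0 = 0.7500, f(x_0) = 1.562500, coefficient = 1
x_1 = 1.7500, f(x_1) = 4.062500, coefficient = 2
x_2 = 2.7500, f(x_2) = 8.562500, coefficient = 1

I ≈ (1.000000/2) × 18.250000 = 9.125000
Exact value: 8.791667
Error: 0.333333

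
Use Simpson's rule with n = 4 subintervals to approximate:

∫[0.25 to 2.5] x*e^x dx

f(x) = x*e^x
a = 0.25, b = 2.5, n = 4
h = (b - a)/n = 0.562500

Simpson's rule: (h/3)[f(x₀) + 4f(x₁) + 2f(x₂) + ... + f(xₙ)]

x_0 = 0.2500, f(x_0) = 0.321006, coefficient = 1
x_1 = 0.8125, f(x_1) = 1.830997, coefficient = 4
x_2 = 1.3750, f(x_2) = 5.438230, coefficient = 2
x_3 = 1.9375, f(x_3) = 13.448916, coefficient = 4
x_4 = 2.5000, f(x_4) = 30.456235, coefficient = 1

I ≈ (0.562500/3) × 102.773353 = 19.270004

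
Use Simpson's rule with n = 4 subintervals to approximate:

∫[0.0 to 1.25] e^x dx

f(x) = e^x
a = 0.0, b = 1.25, n = 4
h = (b - a)/n = 0.312500

Simpson's rule: (h/3)[f(x₀) + 4f(x₁) + 2f(x₂) + ... + f(xₙ)]

x_0 = 0.0000, f(x_0) = 1.000000, coefficient = 1
x_1 = 0.3125, f(x_1) = 1.366838, coefficient = 4
x_2 = 0.6250, f(x_2) = 1.868246, coefficient = 2
x_3 = 0.9375, f(x_3) = 2.553589, coefficient = 4
x_4 = 1.2500, f(x_4) = 3.490343, coefficient = 1

I ≈ (0.312500/3) × 23.908544 = 2.490473
Exact value: 2.490343
Error: 0.000130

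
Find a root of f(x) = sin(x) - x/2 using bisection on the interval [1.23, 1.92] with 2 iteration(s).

f(x) = sin(x) - x/2
Initial interval: [1.23, 1.92]

Iteration 1:
  c_1 = (1.230000 + 1.920000)/2 = 1.575000
  f(c_1) = f(1.575000) = 0.212491
  f(a) × f(c) ≥ 0, new interval: [1.575000, 1.920000]
Iteration 2:
  c_2 = (1.575000 + 1.920000)/2 = 1.747500
  f(c_2) = f(1.747500) = 0.110678
  f(a) × f(c) ≥ 0, new interval: [1.747500, 1.920000]

After 2 iteration(s), the approximation is c_2 = 1.747500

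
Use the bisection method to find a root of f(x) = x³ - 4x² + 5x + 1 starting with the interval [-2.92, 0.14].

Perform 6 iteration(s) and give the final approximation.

f(x) = x³ - 4x² + 5x + 1
Initial interval: [-2.92, 0.14]

Iteration 1:
  c_1 = (-2.920000 + 0.140000)/2 = -1.390000
  f(c_1) = f(-1.390000) = -16.364019
  f(a) × f(c) ≥ 0, new interval: [-1.390000, 0.140000]
Iteration 2:
  c_2 = (-1.390000 + 0.140000)/2 = -0.625000
  f(c_2) = f(-0.625000) = -3.931641
  f(a) × f(c) ≥ 0, new interval: [-0.625000, 0.140000]
Iteration 3:
  c_3 = (-0.625000 + 0.140000)/2 = -0.242500
  f(c_3) = f(-0.242500) = -0.461986
  f(a) × f(c) ≥ 0, new interval: [-0.242500, 0.140000]
Iteration 4:
  c_4 = (-0.242500 + 0.140000)/2 = -0.051250
  f(c_4) = f(-0.051250) = 0.733109
  f(a) × f(c) < 0, new interval: [-0.242500, -0.051250]
Iteration 5:
  c_5 = (-0.242500 + (-0.051250))/2 = -0.146875
  f(c_5) = f(-0.146875) = 0.176168
  f(a) × f(c) < 0, new interval: [-0.242500, -0.146875]
Iteration 6:
  c_6 = (-0.242500 + (-0.146875))/2 = -0.194687
  f(c_6) = f(-0.194687) = -0.132430
  f(a) × f(c) ≥ 0, new interval: [-0.194687, -0.146875]

After 6 iteration(s), the approximation is c_6 = -0.194687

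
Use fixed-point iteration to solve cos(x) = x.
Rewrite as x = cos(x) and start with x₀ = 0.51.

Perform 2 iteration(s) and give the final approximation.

Equation: cos(x) = x
Fixed-point form: x = cos(x)
x₀ = 0.51

x_1 = g(0.510000) = 0.872745
x_2 = g(0.872745) = 0.642726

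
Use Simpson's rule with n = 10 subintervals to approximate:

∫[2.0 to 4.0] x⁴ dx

f(x) = x⁴
a = 2.0, b = 4.0, n = 10
h = (b - a)/n = 0.200000

Simpson's rule: (h/3)[f(x₀) + 4f(x₁) + 2f(x₂) + ... + f(xₙ)]

x_0 = 2.0000, f(x_0) = 16.000000, coefficient = 1
x_1 = 2.2000, f(x_1) = 23.425600, coefficient = 4
x_2 = 2.4000, f(x_2) = 33.177600, coefficient = 2
x_3 = 2.6000, f(x_3) = 45.697600, coefficient = 4
x_4 = 2.8000, f(x_4) = 61.465600, coefficient = 2
x_5 = 3.0000, f(x_5) = 81.000000, coefficient = 4
x_6 = 3.2000, f(x_6) = 104.857600, coefficient = 2
x_7 = 3.4000, f(x_7) = 133.633600, coefficient = 4
x_8 = 3.6000, f(x_8) = 167.961600, coefficient = 2
x_9 = 3.8000, f(x_9) = 208.513600, coefficient = 4
x_10 = 4.0000, f(x_10) = 256.000000, coefficient = 1

I ≈ (0.200000/3) × 2976.006400 = 198.400427
Exact value: 198.400000
Error: 0.000427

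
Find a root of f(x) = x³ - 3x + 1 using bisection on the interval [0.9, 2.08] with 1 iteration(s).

f(x) = x³ - 3x + 1
Initial interval: [0.9, 2.08]

Iteration 1:
  c_1 = (0.900000 + 2.080000)/2 = 1.490000
  f(c_1) = f(1.490000) = -0.162051
  f(a) × f(c) ≥ 0, new interval: [1.490000, 2.080000]

After 1 iteration(s), the approximation is c_1 = 1.490000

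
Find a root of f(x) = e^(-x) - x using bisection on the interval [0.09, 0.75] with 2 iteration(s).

f(x) = e^(-x) - x
Initial interval: [0.09, 0.75]

Iteration 1:
  c_1 = (0.090000 + 0.750000)/2 = 0.420000
  f(c_1) = f(0.420000) = 0.237047
  f(a) × f(c) ≥ 0, new interval: [0.420000, 0.750000]
Iteration 2:
  c_2 = (0.420000 + 0.750000)/2 = 0.585000
  f(c_2) = f(0.585000) = -0.027894
  f(a) × f(c) < 0, new interval: [0.420000, 0.585000]

After 2 iteration(s), the approximation is c_2 = 0.585000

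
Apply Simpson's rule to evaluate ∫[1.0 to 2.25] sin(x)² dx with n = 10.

f(x) = sin(x)²
a = 1.0, b = 2.25, n = 10
h = (b - a)/n = 0.125000

Simpson's rule: (h/3)[f(x₀) + 4f(x₁) + 2f(x₂) + ... + f(xₙ)]

x_0 = 1.0000, f(x_0) = 0.708073, coefficient = 1
x_1 = 1.1250, f(x_1) = 0.814087, coefficient = 4
x_2 = 1.2500, f(x_2) = 0.900572, coefficient = 2
x_3 = 1.3750, f(x_3) = 0.962151, coefficient = 4
x_4 = 1.5000, f(x_4) = 0.994996, coefficient = 2
x_5 = 1.6250, f(x_5) = 0.997065, coefficient = 4
x_6 = 1.7500, f(x_6) = 0.968228, coefficient = 2
x_7 = 1.8750, f(x_7) = 0.910280, coefficient = 4
x_8 = 2.0000, f(x_8) = 0.826822, coefficient = 2
x_9 = 2.1250, f(x_9) = 0.723044, coefficient = 4
x_10 = 2.2500, f(x_10) = 0.605398, coefficient = 1

I ≈ (0.125000/3) × 26.321213 = 1.096717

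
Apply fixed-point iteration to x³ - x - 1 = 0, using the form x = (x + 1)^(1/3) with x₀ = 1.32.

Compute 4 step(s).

Equation: x³ - x - 1 = 0
Fixed-point form: x = (x + 1)^(1/3)
x₀ = 1.32

x_1 = g(1.320000) = 1.323821
x_2 = g(1.323821) = 1.324548
x_3 = g(1.324548) = 1.324686
x_4 = g(1.324686) = 1.324712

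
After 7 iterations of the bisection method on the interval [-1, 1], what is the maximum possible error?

Bisection error bound: |error| ≤ (b-a)/2^n
|error| ≤ (1 - (-1))/2^7 = 2/2^7
|error| ≤ 0.0156250000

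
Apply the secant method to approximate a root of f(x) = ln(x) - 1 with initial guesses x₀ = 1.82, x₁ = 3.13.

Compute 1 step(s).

f(x) = ln(x) - 1
x₀ = 1.82, x₁ = 3.13

Secant formula: x_{n+1} = x_n - f(x_n)(x_n - x_{n-1})/(f(x_n) - f(x_{n-1}))

Iteration 1:
  f(1.820000) = -0.401163
  f(3.130000) = 0.141033
  x_2 = 3.130000 - 0.141033×(3.130000 - 1.820000)/(0.141033 - (-0.401163))
       = 2.789250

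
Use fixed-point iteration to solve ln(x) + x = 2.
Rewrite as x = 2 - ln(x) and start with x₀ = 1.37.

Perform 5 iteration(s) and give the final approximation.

Equation: ln(x) + x = 2
Fixed-point form: x = 2 - ln(x)
x₀ = 1.37

x_1 = g(1.370000) = 1.685189
x_2 = g(1.685189) = 1.478122
x_3 = g(1.478122) = 1.609228
x_4 = g(1.609228) = 1.524246
x_5 = g(1.524246) = 1.578500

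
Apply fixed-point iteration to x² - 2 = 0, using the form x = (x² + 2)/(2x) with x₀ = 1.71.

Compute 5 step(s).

Equation: x² - 2 = 0
Fixed-point form: x = (x² + 2)/(2x)
x₀ = 1.71

x_1 = g(1.710000) = 1.439795
x_2 = g(1.439795) = 1.414441
x_3 = g(1.414441) = 1.414214
x_4 = g(1.414214) = 1.414214
x_5 = g(1.414214) = 1.414214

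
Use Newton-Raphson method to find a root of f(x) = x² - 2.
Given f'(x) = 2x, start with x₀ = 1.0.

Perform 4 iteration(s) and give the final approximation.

f(x) = x² - 2
f'(x) = 2x
x₀ = 1.0

Newton-Raphson formula: x_{n+1} = x_n - f(x_n)/f'(x_n)

Iteration 1:
  f(1.000000) = -1.000000
  f'(1.000000) = 2.000000
  x_1 = 1.000000 - (-1.000000)/2.000000 = 1.500000
Iteration 2:
  f(1.500000) = 0.250000
  f'(1.500000) = 3.000000
  x_2 = 1.500000 - 0.250000/3.000000 = 1.416667
Iteration 3:
  f(1.416667) = 0.006944
  f'(1.416667) = 2.833333
  x_3 = 1.416667 - 0.006944/2.833333 = 1.414216
Iteration 4:
  f(1.414216) = 0.000006
  f'(1.414216) = 2.828431
  x_4 = 1.414216 - 0.000006/2.828431 = 1.414214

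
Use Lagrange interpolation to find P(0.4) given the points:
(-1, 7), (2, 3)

Lagrange interpolation formula:
P(x) = Σ yᵢ × Lᵢ(x)
where Lᵢ(x) = Π_{j≠i} (x - xⱼ)/(xᵢ - xⱼ)

L_0(0.4) = (0.4 - 2)/(-1 - 2) = 0.533333
L_1(0.4) = (0.4 - (-1))/(2 - (-1)) = 0.466667

P(0.4) = 7×L_0(0.4) + 3×L_1(0.4)
P(0.4) = 5.133333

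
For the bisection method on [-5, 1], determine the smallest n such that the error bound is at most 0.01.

We need (b-a)/2^n ≤ 0.01
(1 - (-5))/2^n ≤ 0.01
6/2^n ≤ 0.01
2^n ≥ 600
n ≥ log₂(600) = 9.23
n ≥ 10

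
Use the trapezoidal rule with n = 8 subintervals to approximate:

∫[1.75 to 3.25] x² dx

f(x) = x²
a = 1.75, b = 3.25, n = 8
h = (b - a)/n = 0.187500

Trapezoidal rule: (h/2)[f(x₀) + 2f(x₁) + 2f(x₂) + ... + f(xₙ)]

x_0 = 1.7500, f(x_0) = 3.062500, coefficient = 1
x_1 = 1.9375, f(x_1) = 3.753906, coefficient = 2
x_2 = 2.1250, f(x_2) = 4.515625, coefficient = 2
x_3 = 2.3125, f(x_3) = 5.347656, coefficient = 2
x_4 = 2.5000, f(x_4) = 6.250000, coefficient = 2
x_5 = 2.6875, f(x_5) = 7.222656, coefficient = 2
x_6 = 2.8750, f(x_6) = 8.265625, coefficient = 2
x_7 = 3.0625, f(x_7) = 9.378906, coefficient = 2
x_8 = 3.2500, f(x_8) = 10.562500, coefficient = 1

I ≈ (0.187500/2) × 103.093750 = 9.665039
Exact value: 9.656250
Error: 0.008789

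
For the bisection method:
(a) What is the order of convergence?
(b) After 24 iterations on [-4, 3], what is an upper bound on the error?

(a) Bisection has linear (order 1) convergence; the error is halved each step.

(b) Error bound = (b-a)/2^n = (3 - (-4))/2^{24}
    = 7/2^{24}

(a) 1 (linear); (b) error ≤ 4.17e-07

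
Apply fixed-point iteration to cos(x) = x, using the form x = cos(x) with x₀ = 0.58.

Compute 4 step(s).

Equation: cos(x) = x
Fixed-point form: x = cos(x)
x₀ = 0.58

x_1 = g(0.580000) = 0.836463
x_2 = g(0.836463) = 0.670093
x_3 = g(0.670093) = 0.783764
x_4 = g(0.783764) = 0.708261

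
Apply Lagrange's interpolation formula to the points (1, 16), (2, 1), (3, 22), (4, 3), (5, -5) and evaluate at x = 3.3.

Lagrange interpolation formula:
P(x) = Σ yᵢ × Lᵢ(x)
where Lᵢ(x) = Π_{j≠i} (x - xⱼ)/(xᵢ - xⱼ)

L_0(3.3) = (3.3 - 2)/(1 - 2) × (3.3 - 3)/(1 - 3) × (3.3 - 4)/(1 - 4) × (3.3 - 5)/(1 - 5) = 0.019337
L_1(3.3) = (3.3 - 1)/(2 - 1) × (3.3 - 3)/(2 - 3) × (3.3 - 4)/(2 - 4) × (3.3 - 5)/(2 - 5) = -0.136850
L_2(3.3) = (3.3 - 1)/(3 - 1) × (3.3 - 2)/(3 - 2) × (3.3 - 4)/(3 - 4) × (3.3 - 5)/(3 - 5) = 0.889525
L_3(3.3) = (3.3 - 1)/(4 - 1) × (3.3 - 2)/(4 - 2) × (3.3 - 3)/(4 - 3) × (3.3 - 5)/(4 - 5) = 0.254150
L_4(3.3) = (3.3 - 1)/(5 - 1) × (3.3 - 2)/(5 - 2) × (3.3 - 3)/(5 - 3) × (3.3 - 4)/(5 - 4) = -0.026162

P(3.3) = 16×L_0(3.3) + 1×L_1(3.3) + 22×L_2(3.3) + 3×L_3(3.3) + (-5)×L_4(3.3)
P(3.3) = 20.635363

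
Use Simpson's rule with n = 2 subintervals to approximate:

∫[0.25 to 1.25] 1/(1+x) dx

f(x) = 1/(1+x)
a = 0.25, b = 1.25, n = 2
h = (b - a)/n = 0.500000

Simpson's rule: (h/3)[f(x₀) + 4f(x₁) + 2f(x₂) + ... + f(xₙ)]

x_0 = 0.2500, f(x_0) = 0.800000, coefficient = 1
x_1 = 0.7500, f(x_1) = 0.571429, coefficient = 4
x_2 = 1.2500, f(x_2) = 0.444444, coefficient = 1

I ≈ (0.500000/3) × 3.530159 = 0.588360
Exact value: 0.587787
Error: 0.000573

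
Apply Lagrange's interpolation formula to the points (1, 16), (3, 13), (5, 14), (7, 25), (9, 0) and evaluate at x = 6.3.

Lagrange interpolation formula:
P(x) = Σ yᵢ × Lᵢ(x)
where Lᵢ(x) = Π_{j≠i} (x - xⱼ)/(xᵢ - xⱼ)

L_0(6.3) = (6.3 - 3)/(1 - 3) × (6.3 - 5)/(1 - 5) × (6.3 - 7)/(1 - 7) × (6.3 - 9)/(1 - 9) = 0.021115
L_1(6.3) = (6.3 - 1)/(3 - 1) × (6.3 - 5)/(3 - 5) × (6.3 - 7)/(3 - 7) × (6.3 - 9)/(3 - 9) = -0.135647
L_2(6.3) = (6.3 - 1)/(5 - 1) × (6.3 - 3)/(5 - 3) × (6.3 - 7)/(5 - 7) × (6.3 - 9)/(5 - 9) = 0.516502
L_3(6.3) = (6.3 - 1)/(7 - 1) × (6.3 - 3)/(7 - 3) × (6.3 - 5)/(7 - 5) × (6.3 - 9)/(7 - 9) = 0.639478
L_4(6.3) = (6.3 - 1)/(9 - 1) × (6.3 - 3)/(9 - 3) × (6.3 - 5)/(9 - 5) × (6.3 - 7)/(9 - 7) = -0.041448

P(6.3) = 16×L_0(6.3) + 13×L_1(6.3) + 14×L_2(6.3) + 25×L_3(6.3) + 0×L_4(6.3)
P(6.3) = 21.792403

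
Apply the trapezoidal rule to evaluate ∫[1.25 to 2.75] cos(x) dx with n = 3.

f(x) = cos(x)
a = 1.25, b = 2.75, n = 3
h = (b - a)/n = 0.500000

Trapezoidal rule: (h/2)[f(x₀) + 2f(x₁) + 2f(x₂) + ... + f(xₙ)]

x_0 = 1.2500, f(x_0) = 0.315322, coefficient = 1
x_1 = 1.7500, f(x_1) = -0.178246, coefficient = 2
x_2 = 2.2500, f(x_2) = -0.628174, coefficient = 2
x_3 = 2.7500, f(x_3) = -0.924302, coefficient = 1

I ≈ (0.500000/2) × -2.221819 = -0.555455
Exact value: -0.567324
Error: 0.011869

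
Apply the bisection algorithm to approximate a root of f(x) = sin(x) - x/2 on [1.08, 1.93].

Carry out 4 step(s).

f(x) = sin(x) - x/2
Initial interval: [1.08, 1.93]

Iteration 1:
  c_1 = (1.080000 + 1.930000)/2 = 1.505000
  f(c_1) = f(1.505000) = 0.245336
  f(a) × f(c) ≥ 0, new interval: [1.505000, 1.930000]
Iteration 2:
  c_2 = (1.505000 + 1.930000)/2 = 1.717500
  f(c_2) = f(1.717500) = 0.130508
  f(a) × f(c) ≥ 0, new interval: [1.717500, 1.930000]
Iteration 3:
  c_3 = (1.717500 + 1.930000)/2 = 1.823750
  f(c_3) = f(1.823750) = 0.056302
  f(a) × f(c) ≥ 0, new interval: [1.823750, 1.930000]
Iteration 4:
  c_4 = (1.823750 + 1.930000)/2 = 1.876875
  f(c_4) = f(1.876875) = 0.015085
  f(a) × f(c) ≥ 0, new interval: [1.876875, 1.930000]

After 4 iteration(s), the approximation is c_4 = 1.876875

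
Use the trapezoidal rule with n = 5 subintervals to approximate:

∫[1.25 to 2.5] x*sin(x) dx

f(x) = x*sin(x)
a = 1.25, b = 2.5, n = 5
h = (b - a)/n = 0.250000

Trapezoidal rule: (h/2)[f(x₀) + 2f(x₁) + 2f(x₂) + ... + f(xₙ)]

x_0 = 1.2500, f(x_0) = 1.186231, coefficient = 1
x_1 = 1.5000, f(x_1) = 1.496242, coefficient = 2
x_2 = 1.7500, f(x_2) = 1.721975, coefficient = 2
x_3 = 2.0000, f(x_3) = 1.818595, coefficient = 2
x_4 = 2.2500, f(x_4) = 1.750665, coefficient = 2
x_5 = 2.5000, f(x_5) = 1.496180, coefficient = 1

I ≈ (0.250000/2) × 16.257366 = 2.032171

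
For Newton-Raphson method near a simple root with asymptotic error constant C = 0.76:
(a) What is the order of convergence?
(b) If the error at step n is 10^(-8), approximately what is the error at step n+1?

(a) Newton-Raphson has quadratic (order 2) convergence near simple roots.
    This means |e_{n+1}| ≈ C|e_n|².

(b) With |e_n| = 10^(-8) and C = 0.76:
    |e_{n+1}| ≈ 0.76 × (10^(-8))² = 0.76 × 10^(-16)

(a) 2 (quadratic); (b) |e_{n+1}| ≈ 7.600e-17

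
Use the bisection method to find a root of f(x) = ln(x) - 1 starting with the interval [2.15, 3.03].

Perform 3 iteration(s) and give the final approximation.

f(x) = ln(x) - 1
Initial interval: [2.15, 3.03]

Iteration 1:
  c_1 = (2.150000 + 3.030000)/2 = 2.590000
  f(c_1) = f(2.590000) = -0.048342
  f(a) × f(c) ≥ 0, new interval: [2.590000, 3.030000]
Iteration 2:
  c_2 = (2.590000 + 3.030000)/2 = 2.810000
  f(c_2) = f(2.810000) = 0.033184
  f(a) × f(c) < 0, new interval: [2.590000, 2.810000]
Iteration 3:
  c_3 = (2.590000 + 2.810000)/2 = 2.700000
  f(c_3) = f(2.700000) = -0.006748
  f(a) × f(c) ≥ 0, new interval: [2.700000, 2.810000]

After 3 iteration(s), the approximation is c_3 = 2.700000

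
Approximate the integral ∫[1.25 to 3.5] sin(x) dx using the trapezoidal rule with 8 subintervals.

f(x) = sin(x)
a = 1.25, b = 3.5, n = 8
h = (b - a)/n = 0.281250

Trapezoidal rule: (h/2)[f(x₀) + 2f(x₁) + 2f(x₂) + ... + f(xₙ)]

x_0 = 1.2500, f(x_0) = 0.948985, coefficient = 1
x_1 = 1.5312, f(x_1) = 0.999218, coefficient = 2
x_2 = 1.8125, f(x_2) = 0.970932, coefficient = 2
x_3 = 2.0938, f(x_3) = 0.866348, coefficient = 2
x_4 = 2.3750, f(x_4) = 0.693685, coefficient = 2
x_5 = 2.6562, f(x_5) = 0.466511, coefficient = 2
x_6 = 2.9375, f(x_6) = 0.202679, coefficient = 2
x_7 = 3.2188, f(x_7) = -0.077081, coefficient = 2
x_8 = 3.5000, f(x_8) = -0.350783, coefficient = 1

I ≈ (0.281250/2) × 8.842785 = 1.243517
Exact value: 1.251779
Error: 0.008262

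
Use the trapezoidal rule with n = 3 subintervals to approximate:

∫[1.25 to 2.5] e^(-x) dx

f(x) = e^(-x)
a = 1.25, b = 2.5, n = 3
h = (b - a)/n = 0.416667

Trapezoidal rule: (h/2)[f(x₀) + 2f(x₁) + 2f(x₂) + ... + f(xₙ)]

x_0 = 1.2500, f(x_0) = 0.286505, coefficient = 1
x_1 = 1.6667, f(x_1) = 0.188876, coefficient = 2
x_2 = 2.0833, f(x_2) = 0.124514, coefficient = 2
x_3 = 2.5000, f(x_3) = 0.082085, coefficient = 1

I ≈ (0.416667/2) × 0.995370 = 0.207369
Exact value: 0.204420
Error: 0.002949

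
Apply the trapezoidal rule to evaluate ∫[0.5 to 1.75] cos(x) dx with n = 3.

f(x) = cos(x)
a = 0.5, b = 1.75, n = 3
h = (b - a)/n = 0.416667

Trapezoidal rule: (h/2)[f(x₀) + 2f(x₁) + 2f(x₂) + ... + f(xₙ)]

x_0 = 0.5000, f(x_0) = 0.877583, coefficient = 1
x_1 = 0.9167, f(x_1) = 0.608469, coefficient = 2
x_2 = 1.3333, f(x_2) = 0.235238, coefficient = 2
x_3 = 1.7500, f(x_3) = -0.178246, coefficient = 1

I ≈ (0.416667/2) × 2.386749 = 0.497239
Exact value: 0.504560
Error: 0.007321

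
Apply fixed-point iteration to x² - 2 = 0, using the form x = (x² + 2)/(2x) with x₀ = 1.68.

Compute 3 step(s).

Equation: x² - 2 = 0
Fixed-point form: x = (x² + 2)/(2x)
x₀ = 1.68

x_1 = g(1.680000) = 1.435238
x_2 = g(1.435238) = 1.414368
x_3 = g(1.414368) = 1.414214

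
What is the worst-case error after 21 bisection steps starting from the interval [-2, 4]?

Bisection error bound: |error| ≤ (b-a)/2^n
|error| ≤ (4 - (-2))/2^21 = 6/2^21
|error| ≤ 0.0000028610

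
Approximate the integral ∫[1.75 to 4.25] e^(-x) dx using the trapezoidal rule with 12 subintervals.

f(x) = e^(-x)
a = 1.75, b = 4.25, n = 12
h = (b - a)/n = 0.208333

Trapezoidal rule: (h/2)[f(x₀) + 2f(x₁) + 2f(x₂) + ... + f(xₙ)]

x_0 = 1.7500, f(x_0) = 0.173774, coefficient = 1
x_1 = 1.9583, f(x_1) = 0.141093, coefficient = 2
x_2 = 2.1667, f(x_2) = 0.114559, coefficient = 2
x_3 = 2.3750, f(x_3) = 0.093014, coefficient = 2
x_4 = 2.5833, f(x_4) = 0.075522, coefficient = 2
x_5 = 2.7917, f(x_5) = 0.061319, coefficient = 2
x_6 = 3.0000, f(x_6) = 0.049787, coefficient = 2
x_7 = 3.2083, f(x_7) = 0.040424, coefficient = 2
x_8 = 3.4167, f(x_8) = 0.032822, coefficient = 2
x_9 = 3.6250, f(x_9) = 0.026649, coefficient = 2
x_10 = 3.8333, f(x_10) = 0.021637, coefficient = 2
x_11 = 4.0417, f(x_11) = 0.017568, coefficient = 2
x_12 = 4.2500, f(x_12) = 0.014264, coefficient = 1

I ≈ (0.208333/2) × 1.536828 = 0.160086
Exact value: 0.159510
Error: 0.000577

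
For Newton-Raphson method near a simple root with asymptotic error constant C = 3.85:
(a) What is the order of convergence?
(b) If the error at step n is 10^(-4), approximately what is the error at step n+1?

(a) Newton-Raphson has quadratic (order 2) convergence near simple roots.
    This means |e_{n+1}| ≈ C|e_n|².

(b) With |e_n| = 10^(-4) and C = 3.85:
    |e_{n+1}| ≈ 3.85 × (10^(-4))² = 3.85 × 10^(-8)

(a) 2 (quadratic); (b) |e_{n+1}| ≈ 3.850e-08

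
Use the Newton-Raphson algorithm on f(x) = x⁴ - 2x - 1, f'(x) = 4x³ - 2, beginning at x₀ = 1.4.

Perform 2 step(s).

f(x) = x⁴ - 2x - 1
f'(x) = 4x³ - 2
x₀ = 1.4

Newton-Raphson formula: x_{n+1} = x_n - f(x_n)/f'(x_n)

Iteration 1:
  f(1.400000) = 0.041600
  f'(1.400000) = 8.976000
  x_1 = 1.400000 - 0.041600/8.976000 = 1.395365
Iteration 2:
  f(1.395365) = 0.000252
  f'(1.395365) = 8.867355
  x_2 = 1.395365 - 0.000252/8.867355 = 1.395337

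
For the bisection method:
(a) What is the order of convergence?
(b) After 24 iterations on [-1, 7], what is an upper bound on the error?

(a) Bisection has linear (order 1) convergence; the error is halved each step.

(b) Error bound = (b-a)/2^n = (7 - (-1))/2^{24}
    = 8/2^{24}

(a) 1 (linear); (b) error ≤ 4.77e-07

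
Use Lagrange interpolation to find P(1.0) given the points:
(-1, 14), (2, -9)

Lagrange interpolation formula:
P(x) = Σ yᵢ × Lᵢ(x)
where Lᵢ(x) = Π_{j≠i} (x - xⱼ)/(xᵢ - xⱼ)

L_0(1.0) = (1.0 - 2)/(-1 - 2) = 0.333333
L_1(1.0) = (1.0 - (-1))/(2 - (-1)) = 0.666667

P(1.0) = 14×L_0(1.0) + (-9)×L_1(1.0)
P(1.0) = -1.333333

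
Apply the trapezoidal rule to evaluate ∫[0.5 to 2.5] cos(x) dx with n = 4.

f(x) = cos(x)
a = 0.5, b = 2.5, n = 4
h = (b - a)/n = 0.500000

Trapezoidal rule: (h/2)[f(x₀) + 2f(x₁) + 2f(x₂) + ... + f(xₙ)]

x_0 = 0.5000, f(x_0) = 0.877583, coefficient = 1
x_1 = 1.0000, f(x_1) = 0.540302, coefficient = 2
x_2 = 1.5000, f(x_2) = 0.070737, coefficient = 2
x_3 = 2.0000, f(x_3) = -0.416147, coefficient = 2
x_4 = 2.5000, f(x_4) = -0.801144, coefficient = 1

I ≈ (0.500000/2) × 0.466224 = 0.116556
Exact value: 0.119047
Error: 0.002491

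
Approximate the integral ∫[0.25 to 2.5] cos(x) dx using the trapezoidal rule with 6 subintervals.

f(x) = cos(x)
a = 0.25, b = 2.5, n = 6
h = (b - a)/n = 0.375000

Trapezoidal rule: (h/2)[f(x₀) + 2f(x₁) + 2f(x₂) + ... + f(xₙ)]

x_0 = 0.2500, f(x_0) = 0.968912, coefficient = 1
x_1 = 0.6250, f(x_1) = 0.810963, coefficient = 2
x_2 = 1.0000, f(x_2) = 0.540302, coefficient = 2
x_3 = 1.3750, f(x_3) = 0.194548, coefficient = 2
x_4 = 1.7500, f(x_4) = -0.178246, coefficient = 2
x_5 = 2.1250, f(x_5) = -0.526266, coefficient = 2
x_6 = 2.5000, f(x_6) = -0.801144, coefficient = 1

I ≈ (0.375000/2) × 1.850370 = 0.346944
Exact value: 0.351068
Error: 0.004124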